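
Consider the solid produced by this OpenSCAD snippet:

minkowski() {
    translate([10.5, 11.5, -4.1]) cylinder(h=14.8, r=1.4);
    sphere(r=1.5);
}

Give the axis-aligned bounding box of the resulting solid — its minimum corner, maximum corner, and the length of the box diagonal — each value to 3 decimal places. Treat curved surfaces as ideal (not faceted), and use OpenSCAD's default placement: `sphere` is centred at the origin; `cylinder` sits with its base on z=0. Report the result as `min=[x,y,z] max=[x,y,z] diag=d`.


min=[7.600,8.600,-5.600] max=[13.400,14.400,12.200] diag=19.599

A = translate([10.5, 11.5, -4.1]) cylinder(h=14.8, r=1.4) → bbox [9.1,10.1,-4.1] .. [11.9,12.9,10.7]
B = sphere(r=1.5) → bbox [-1.5,-1.5,-1.5] .. [1.5,1.5,1.5]
lo = A.lo+B.lo = [9.1-1.5, 10.1-1.5, -4.1-1.5] = [7.600,8.600,-5.600]
hi = A.hi+B.hi = [11.9+1.5, 12.9+1.5, 10.7+1.5] = [13.400,14.400,12.200]
diag = √(5.8²+5.8²+17.8²) = √384.12 = 19.599


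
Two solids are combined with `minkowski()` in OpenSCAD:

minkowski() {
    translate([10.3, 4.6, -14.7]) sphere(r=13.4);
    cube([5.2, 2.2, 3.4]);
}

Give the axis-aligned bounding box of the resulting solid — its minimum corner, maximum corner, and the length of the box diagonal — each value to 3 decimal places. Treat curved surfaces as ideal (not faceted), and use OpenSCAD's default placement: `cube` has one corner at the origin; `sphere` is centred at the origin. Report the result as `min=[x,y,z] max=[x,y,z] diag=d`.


A = translate([10.3, 4.6, -14.7]) sphere(r=13.4) → bbox [-3.1,-8.8,-28.1] .. [23.7,18,-1.3]
B = cube([5.2, 2.2, 3.4]) → bbox [0,0,0] .. [5.2,2.2,3.4]
lo = A.lo+B.lo = [-3.1+0, -8.8+0, -28.1+0] = [-3.100,-8.800,-28.100]
hi = A.hi+B.hi = [23.7+5.2, 18+2.2, -1.3+3.4] = [28.900,20.200,2.100]
diag = √(32²+29²+30.2²) = √2777.04 = 52.698

min=[-3.100,-8.800,-28.100] max=[28.900,20.200,2.100] diag=52.698


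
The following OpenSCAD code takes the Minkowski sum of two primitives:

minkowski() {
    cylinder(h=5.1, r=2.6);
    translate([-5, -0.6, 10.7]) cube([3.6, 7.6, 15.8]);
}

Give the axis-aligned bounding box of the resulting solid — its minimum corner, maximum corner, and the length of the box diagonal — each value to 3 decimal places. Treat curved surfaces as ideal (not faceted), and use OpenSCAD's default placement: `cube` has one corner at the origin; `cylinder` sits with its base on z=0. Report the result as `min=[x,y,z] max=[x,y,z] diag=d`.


min=[-7.600,-3.200,10.700] max=[1.200,9.600,31.600] diag=26.040

A = translate([-5, -0.6, 10.7]) cube([3.6, 7.6, 15.8]) → bbox [-5,-0.6,10.7] .. [-1.4,7,26.5]
B = cylinder(h=5.1, r=2.6) → bbox [-2.6,-2.6,0] .. [2.6,2.6,5.1]
lo = A.lo+B.lo = [-5-2.6, -0.6-2.6, 10.7+0] = [-7.600,-3.200,10.700]
hi = A.hi+B.hi = [-1.4+2.6, 7+2.6, 26.5+5.1] = [1.200,9.600,31.600]
diag = √(8.8²+12.8²+20.9²) = √678.09 = 26.040


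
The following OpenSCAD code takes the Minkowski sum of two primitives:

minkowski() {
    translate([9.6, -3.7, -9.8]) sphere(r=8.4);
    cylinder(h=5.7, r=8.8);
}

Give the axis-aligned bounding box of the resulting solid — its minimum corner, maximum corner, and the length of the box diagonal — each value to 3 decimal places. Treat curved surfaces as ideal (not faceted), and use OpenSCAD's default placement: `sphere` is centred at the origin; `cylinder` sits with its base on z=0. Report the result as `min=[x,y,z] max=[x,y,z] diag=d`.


min=[-7.600,-20.900,-18.200] max=[26.800,13.500,4.300] diag=53.600

A = translate([9.6, -3.7, -9.8]) sphere(r=8.4) → bbox [1.2,-12.1,-18.2] .. [18,4.7,-1.4]
B = cylinder(h=5.7, r=8.8) → bbox [-8.8,-8.8,0] .. [8.8,8.8,5.7]
lo = A.lo+B.lo = [1.2-8.8, -12.1-8.8, -18.2+0] = [-7.600,-20.900,-18.200]
hi = A.hi+B.hi = [18+8.8, 4.7+8.8, -1.4+5.7] = [26.800,13.500,4.300]
diag = √(34.4²+34.4²+22.5²) = √2872.97 = 53.600


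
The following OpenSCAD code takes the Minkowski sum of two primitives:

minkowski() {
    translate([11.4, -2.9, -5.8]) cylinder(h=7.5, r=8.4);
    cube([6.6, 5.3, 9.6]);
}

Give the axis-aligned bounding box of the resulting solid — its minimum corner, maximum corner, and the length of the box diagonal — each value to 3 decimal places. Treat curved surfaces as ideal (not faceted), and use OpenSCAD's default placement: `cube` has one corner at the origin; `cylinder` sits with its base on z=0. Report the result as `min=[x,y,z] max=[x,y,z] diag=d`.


min=[3.000,-11.300,-5.800] max=[26.400,10.800,11.300] diag=36.447

A = translate([11.4, -2.9, -5.8]) cylinder(h=7.5, r=8.4) → bbox [3,-11.3,-5.8] .. [19.8,5.5,1.7]
B = cube([6.6, 5.3, 9.6]) → bbox [0,0,0] .. [6.6,5.3,9.6]
lo = A.lo+B.lo = [3+0, -11.3+0, -5.8+0] = [3.000,-11.300,-5.800]
hi = A.hi+B.hi = [19.8+6.6, 5.5+5.3, 1.7+9.6] = [26.400,10.800,11.300]
diag = √(23.4²+22.1²+17.1²) = √1328.38 = 36.447


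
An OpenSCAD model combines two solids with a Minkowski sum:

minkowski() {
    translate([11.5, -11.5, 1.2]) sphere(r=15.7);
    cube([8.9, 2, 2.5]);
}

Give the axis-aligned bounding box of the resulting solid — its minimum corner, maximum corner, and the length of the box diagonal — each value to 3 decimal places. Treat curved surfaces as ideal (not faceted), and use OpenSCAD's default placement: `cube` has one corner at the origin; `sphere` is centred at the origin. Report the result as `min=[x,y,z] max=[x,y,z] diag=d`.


A = translate([11.5, -11.5, 1.2]) sphere(r=15.7) → bbox [-4.2,-27.2,-14.5] .. [27.2,4.2,16.9]
B = cube([8.9, 2, 2.5]) → bbox [0,0,0] .. [8.9,2,2.5]
lo = A.lo+B.lo = [-4.2+0, -27.2+0, -14.5+0] = [-4.200,-27.200,-14.500]
hi = A.hi+B.hi = [27.2+8.9, 4.2+2, 16.9+2.5] = [36.100,6.200,19.400]
diag = √(40.3²+33.4²+33.9²) = √3888.86 = 62.361

min=[-4.200,-27.200,-14.500] max=[36.100,6.200,19.400] diag=62.361


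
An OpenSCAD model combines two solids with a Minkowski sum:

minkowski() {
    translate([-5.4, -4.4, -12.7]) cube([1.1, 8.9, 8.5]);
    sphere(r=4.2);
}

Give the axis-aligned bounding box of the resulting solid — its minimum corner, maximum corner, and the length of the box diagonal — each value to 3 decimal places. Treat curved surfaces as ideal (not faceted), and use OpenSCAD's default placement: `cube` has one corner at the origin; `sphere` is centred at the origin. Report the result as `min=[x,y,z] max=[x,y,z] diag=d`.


A = translate([-5.4, -4.4, -12.7]) cube([1.1, 8.9, 8.5]) → bbox [-5.4,-4.4,-12.7] .. [-4.3,4.5,-4.2]
B = sphere(r=4.2) → bbox [-4.2,-4.2,-4.2] .. [4.2,4.2,4.2]
lo = A.lo+B.lo = [-5.4-4.2, -4.4-4.2, -12.7-4.2] = [-9.600,-8.600,-16.900]
hi = A.hi+B.hi = [-4.3+4.2, 4.5+4.2, -4.2+4.2] = [-0.100,8.700,0.000]
diag = √(9.5²+17.3²+16.9²) = √675.15 = 25.984

min=[-9.600,-8.600,-16.900] max=[-0.100,8.700,0.000] diag=25.984


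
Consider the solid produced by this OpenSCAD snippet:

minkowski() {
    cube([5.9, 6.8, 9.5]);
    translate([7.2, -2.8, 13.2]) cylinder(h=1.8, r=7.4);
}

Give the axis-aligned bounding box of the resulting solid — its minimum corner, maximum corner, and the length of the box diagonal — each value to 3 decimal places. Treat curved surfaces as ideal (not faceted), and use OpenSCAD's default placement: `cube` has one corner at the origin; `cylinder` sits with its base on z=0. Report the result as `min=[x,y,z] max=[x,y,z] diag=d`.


A = translate([7.2, -2.8, 13.2]) cylinder(h=1.8, r=7.4) → bbox [-0.2,-10.2,13.2] .. [14.6,4.6,15]
B = cube([5.9, 6.8, 9.5]) → bbox [0,0,0] .. [5.9,6.8,9.5]
lo = A.lo+B.lo = [-0.2+0, -10.2+0, 13.2+0] = [-0.200,-10.200,13.200]
hi = A.hi+B.hi = [14.6+5.9, 4.6+6.8, 15+9.5] = [20.500,11.400,24.500]
diag = √(20.7²+21.6²+11.3²) = √1022.74 = 31.980

min=[-0.200,-10.200,13.200] max=[20.500,11.400,24.500] diag=31.980


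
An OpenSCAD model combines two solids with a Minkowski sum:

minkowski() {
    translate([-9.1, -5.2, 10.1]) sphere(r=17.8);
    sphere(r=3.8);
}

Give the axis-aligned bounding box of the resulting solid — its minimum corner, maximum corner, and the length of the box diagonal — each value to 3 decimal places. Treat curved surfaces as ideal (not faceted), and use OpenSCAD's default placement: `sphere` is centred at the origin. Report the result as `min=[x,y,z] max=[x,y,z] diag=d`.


min=[-30.700,-26.800,-11.500] max=[12.500,16.400,31.700] diag=74.825

A = translate([-9.1, -5.2, 10.1]) sphere(r=17.8) → bbox [-26.9,-23,-7.7] .. [8.7,12.6,27.9]
B = sphere(r=3.8) → bbox [-3.8,-3.8,-3.8] .. [3.8,3.8,3.8]
lo = A.lo+B.lo = [-26.9-3.8, -23-3.8, -7.7-3.8] = [-30.700,-26.800,-11.500]
hi = A.hi+B.hi = [8.7+3.8, 12.6+3.8, 27.9+3.8] = [12.500,16.400,31.700]
diag = √(43.2²+43.2²+43.2²) = √5598.72 = 74.825


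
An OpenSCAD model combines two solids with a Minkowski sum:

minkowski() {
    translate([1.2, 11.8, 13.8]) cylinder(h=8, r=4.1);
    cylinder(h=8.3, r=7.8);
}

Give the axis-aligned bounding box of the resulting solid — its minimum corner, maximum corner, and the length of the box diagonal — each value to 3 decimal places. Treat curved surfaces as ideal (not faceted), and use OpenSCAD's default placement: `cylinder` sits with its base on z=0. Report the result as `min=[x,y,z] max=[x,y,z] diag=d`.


min=[-10.700,-0.100,13.800] max=[13.100,23.700,30.100] diag=37.397

A = translate([1.2, 11.8, 13.8]) cylinder(h=8, r=4.1) → bbox [-2.9,7.7,13.8] .. [5.3,15.9,21.8]
B = cylinder(h=8.3, r=7.8) → bbox [-7.8,-7.8,0] .. [7.8,7.8,8.3]
lo = A.lo+B.lo = [-2.9-7.8, 7.7-7.8, 13.8+0] = [-10.700,-0.100,13.800]
hi = A.hi+B.hi = [5.3+7.8, 15.9+7.8, 21.8+8.3] = [13.100,23.700,30.100]
diag = √(23.8²+23.8²+16.3²) = √1398.57 = 37.397


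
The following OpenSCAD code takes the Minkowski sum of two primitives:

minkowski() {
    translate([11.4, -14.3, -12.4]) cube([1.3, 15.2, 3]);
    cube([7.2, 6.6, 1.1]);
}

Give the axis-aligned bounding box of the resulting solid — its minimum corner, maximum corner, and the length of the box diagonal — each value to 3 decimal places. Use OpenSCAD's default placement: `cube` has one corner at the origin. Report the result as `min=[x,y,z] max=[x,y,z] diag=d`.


min=[11.400,-14.300,-12.400] max=[19.900,7.500,-8.300] diag=23.755

A = translate([11.4, -14.3, -12.4]) cube([1.3, 15.2, 3]) → bbox [11.4,-14.3,-12.4] .. [12.7,0.9,-9.4]
B = cube([7.2, 6.6, 1.1]) → bbox [0,0,0] .. [7.2,6.6,1.1]
lo = A.lo+B.lo = [11.4+0, -14.3+0, -12.4+0] = [11.400,-14.300,-12.400]
hi = A.hi+B.hi = [12.7+7.2, 0.9+6.6, -9.4+1.1] = [19.900,7.500,-8.300]
diag = √(8.5²+21.8²+4.1²) = √564.3 = 23.755


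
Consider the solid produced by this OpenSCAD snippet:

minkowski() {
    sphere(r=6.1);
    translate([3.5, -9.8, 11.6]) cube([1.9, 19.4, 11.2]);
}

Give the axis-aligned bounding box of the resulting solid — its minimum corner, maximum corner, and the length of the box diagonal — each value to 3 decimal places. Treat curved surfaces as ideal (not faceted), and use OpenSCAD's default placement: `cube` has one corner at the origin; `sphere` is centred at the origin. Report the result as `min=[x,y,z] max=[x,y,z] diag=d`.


min=[-2.600,-15.900,5.500] max=[11.500,15.700,28.900] diag=41.772

A = translate([3.5, -9.8, 11.6]) cube([1.9, 19.4, 11.2]) → bbox [3.5,-9.8,11.6] .. [5.4,9.6,22.8]
B = sphere(r=6.1) → bbox [-6.1,-6.1,-6.1] .. [6.1,6.1,6.1]
lo = A.lo+B.lo = [3.5-6.1, -9.8-6.1, 11.6-6.1] = [-2.600,-15.900,5.500]
hi = A.hi+B.hi = [5.4+6.1, 9.6+6.1, 22.8+6.1] = [11.500,15.700,28.900]
diag = √(14.1²+31.6²+23.4²) = √1744.93 = 41.772


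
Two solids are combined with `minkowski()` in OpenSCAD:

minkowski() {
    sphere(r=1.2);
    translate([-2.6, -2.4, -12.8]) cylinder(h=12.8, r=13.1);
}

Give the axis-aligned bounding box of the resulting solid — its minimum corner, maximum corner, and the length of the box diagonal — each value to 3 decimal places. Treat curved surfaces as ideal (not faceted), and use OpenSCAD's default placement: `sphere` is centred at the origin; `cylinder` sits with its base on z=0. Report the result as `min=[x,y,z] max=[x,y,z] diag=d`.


A = translate([-2.6, -2.4, -12.8]) cylinder(h=12.8, r=13.1) → bbox [-15.7,-15.5,-12.8] .. [10.5,10.7,0]
B = sphere(r=1.2) → bbox [-1.2,-1.2,-1.2] .. [1.2,1.2,1.2]
lo = A.lo+B.lo = [-15.7-1.2, -15.5-1.2, -12.8-1.2] = [-16.900,-16.700,-14.000]
hi = A.hi+B.hi = [10.5+1.2, 10.7+1.2, 0+1.2] = [11.700,11.900,1.200]
diag = √(28.6²+28.6²+15.2²) = √1866.96 = 43.208

min=[-16.900,-16.700,-14.000] max=[11.700,11.900,1.200] diag=43.208


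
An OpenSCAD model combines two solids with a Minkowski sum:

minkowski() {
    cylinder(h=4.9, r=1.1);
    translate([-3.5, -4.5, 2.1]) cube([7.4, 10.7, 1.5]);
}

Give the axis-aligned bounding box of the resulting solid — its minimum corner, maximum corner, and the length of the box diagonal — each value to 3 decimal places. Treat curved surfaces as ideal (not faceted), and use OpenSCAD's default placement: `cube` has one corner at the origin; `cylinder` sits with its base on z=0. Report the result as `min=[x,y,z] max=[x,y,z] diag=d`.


min=[-4.600,-5.600,2.100] max=[5.000,7.300,8.500] diag=17.307

A = translate([-3.5, -4.5, 2.1]) cube([7.4, 10.7, 1.5]) → bbox [-3.5,-4.5,2.1] .. [3.9,6.2,3.6]
B = cylinder(h=4.9, r=1.1) → bbox [-1.1,-1.1,0] .. [1.1,1.1,4.9]
lo = A.lo+B.lo = [-3.5-1.1, -4.5-1.1, 2.1+0] = [-4.600,-5.600,2.100]
hi = A.hi+B.hi = [3.9+1.1, 6.2+1.1, 3.6+4.9] = [5.000,7.300,8.500]
diag = √(9.6²+12.9²+6.4²) = √299.53 = 17.307


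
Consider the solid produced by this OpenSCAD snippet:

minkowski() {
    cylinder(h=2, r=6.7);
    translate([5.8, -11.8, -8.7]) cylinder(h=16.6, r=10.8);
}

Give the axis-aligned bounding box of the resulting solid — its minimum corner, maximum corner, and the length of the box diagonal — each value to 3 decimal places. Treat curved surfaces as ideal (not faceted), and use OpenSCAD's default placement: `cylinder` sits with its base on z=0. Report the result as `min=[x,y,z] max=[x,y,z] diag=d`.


min=[-11.700,-29.300,-8.700] max=[23.300,5.700,9.900] diag=52.877

A = translate([5.8, -11.8, -8.7]) cylinder(h=16.6, r=10.8) → bbox [-5,-22.6,-8.7] .. [16.6,-1,7.9]
B = cylinder(h=2, r=6.7) → bbox [-6.7,-6.7,0] .. [6.7,6.7,2]
lo = A.lo+B.lo = [-5-6.7, -22.6-6.7, -8.7+0] = [-11.700,-29.300,-8.700]
hi = A.hi+B.hi = [16.6+6.7, -1+6.7, 7.9+2] = [23.300,5.700,9.900]
diag = √(35²+35²+18.6²) = √2795.96 = 52.877


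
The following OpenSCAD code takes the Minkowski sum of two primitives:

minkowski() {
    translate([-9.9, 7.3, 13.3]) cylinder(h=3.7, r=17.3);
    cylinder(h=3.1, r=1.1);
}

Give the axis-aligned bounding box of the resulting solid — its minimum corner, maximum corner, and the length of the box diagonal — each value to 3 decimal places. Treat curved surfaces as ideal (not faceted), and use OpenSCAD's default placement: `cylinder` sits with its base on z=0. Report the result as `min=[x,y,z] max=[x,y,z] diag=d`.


min=[-28.300,-11.100,13.300] max=[8.500,25.700,20.100] diag=52.485

A = translate([-9.9, 7.3, 13.3]) cylinder(h=3.7, r=17.3) → bbox [-27.2,-10,13.3] .. [7.4,24.6,17]
B = cylinder(h=3.1, r=1.1) → bbox [-1.1,-1.1,0] .. [1.1,1.1,3.1]
lo = A.lo+B.lo = [-27.2-1.1, -10-1.1, 13.3+0] = [-28.300,-11.100,13.300]
hi = A.hi+B.hi = [7.4+1.1, 24.6+1.1, 17+3.1] = [8.500,25.700,20.100]
diag = √(36.8²+36.8²+6.8²) = √2754.72 = 52.485


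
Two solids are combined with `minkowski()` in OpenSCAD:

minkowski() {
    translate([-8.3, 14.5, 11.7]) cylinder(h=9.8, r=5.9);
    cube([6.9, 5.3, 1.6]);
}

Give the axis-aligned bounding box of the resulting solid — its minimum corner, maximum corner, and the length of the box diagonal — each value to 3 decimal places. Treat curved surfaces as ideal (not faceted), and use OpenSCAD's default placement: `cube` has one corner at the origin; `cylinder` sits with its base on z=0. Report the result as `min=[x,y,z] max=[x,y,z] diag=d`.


min=[-14.200,8.600,11.700] max=[4.500,25.700,23.100] diag=27.786

A = translate([-8.3, 14.5, 11.7]) cylinder(h=9.8, r=5.9) → bbox [-14.2,8.6,11.7] .. [-2.4,20.4,21.5]
B = cube([6.9, 5.3, 1.6]) → bbox [0,0,0] .. [6.9,5.3,1.6]
lo = A.lo+B.lo = [-14.2+0, 8.6+0, 11.7+0] = [-14.200,8.600,11.700]
hi = A.hi+B.hi = [-2.4+6.9, 20.4+5.3, 21.5+1.6] = [4.500,25.700,23.100]
diag = √(18.7²+17.1²+11.4²) = √772.06 = 27.786


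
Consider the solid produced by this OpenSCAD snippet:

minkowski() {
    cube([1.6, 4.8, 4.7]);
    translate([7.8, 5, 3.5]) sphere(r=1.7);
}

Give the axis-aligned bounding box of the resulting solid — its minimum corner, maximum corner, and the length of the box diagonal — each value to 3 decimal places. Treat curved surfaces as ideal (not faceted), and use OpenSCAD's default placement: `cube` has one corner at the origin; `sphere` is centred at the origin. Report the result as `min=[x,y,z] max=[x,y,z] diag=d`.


A = translate([7.8, 5, 3.5]) sphere(r=1.7) → bbox [6.1,3.3,1.8] .. [9.5,6.7,5.2]
B = cube([1.6, 4.8, 4.7]) → bbox [0,0,0] .. [1.6,4.8,4.7]
lo = A.lo+B.lo = [6.1+0, 3.3+0, 1.8+0] = [6.100,3.300,1.800]
hi = A.hi+B.hi = [9.5+1.6, 6.7+4.8, 5.2+4.7] = [11.100,11.500,9.900]
diag = √(5²+8.2²+8.1²) = √157.85 = 12.564

min=[6.100,3.300,1.800] max=[11.100,11.500,9.900] diag=12.564


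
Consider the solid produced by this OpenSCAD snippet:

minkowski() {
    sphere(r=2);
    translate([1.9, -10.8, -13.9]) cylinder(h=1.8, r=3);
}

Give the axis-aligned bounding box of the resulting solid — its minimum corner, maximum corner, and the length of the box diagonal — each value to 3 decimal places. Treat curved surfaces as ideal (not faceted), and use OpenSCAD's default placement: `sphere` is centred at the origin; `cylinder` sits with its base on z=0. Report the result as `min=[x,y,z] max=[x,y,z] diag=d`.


A = translate([1.9, -10.8, -13.9]) cylinder(h=1.8, r=3) → bbox [-1.1,-13.8,-13.9] .. [4.9,-7.8,-12.1]
B = sphere(r=2) → bbox [-2,-2,-2] .. [2,2,2]
lo = A.lo+B.lo = [-1.1-2, -13.8-2, -13.9-2] = [-3.100,-15.800,-15.900]
hi = A.hi+B.hi = [4.9+2, -7.8+2, -12.1+2] = [6.900,-5.800,-10.100]
diag = √(10²+10²+5.8²) = √233.64 = 15.285

min=[-3.100,-15.800,-15.900] max=[6.900,-5.800,-10.100] diag=15.285


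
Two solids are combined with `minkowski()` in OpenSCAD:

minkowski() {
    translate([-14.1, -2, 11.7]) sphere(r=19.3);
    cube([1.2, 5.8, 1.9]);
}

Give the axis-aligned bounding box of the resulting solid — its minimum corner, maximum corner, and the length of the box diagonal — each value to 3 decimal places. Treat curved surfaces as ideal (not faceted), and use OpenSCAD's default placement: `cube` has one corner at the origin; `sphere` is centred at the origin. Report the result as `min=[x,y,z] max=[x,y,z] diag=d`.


A = translate([-14.1, -2, 11.7]) sphere(r=19.3) → bbox [-33.4,-21.3,-7.6] .. [5.2,17.3,31]
B = cube([1.2, 5.8, 1.9]) → bbox [0,0,0] .. [1.2,5.8,1.9]
lo = A.lo+B.lo = [-33.4+0, -21.3+0, -7.6+0] = [-33.400,-21.300,-7.600]
hi = A.hi+B.hi = [5.2+1.2, 17.3+5.8, 31+1.9] = [6.400,23.100,32.900]
diag = √(39.8²+44.4²+40.5²) = √5195.65 = 72.081

min=[-33.400,-21.300,-7.600] max=[6.400,23.100,32.900] diag=72.081


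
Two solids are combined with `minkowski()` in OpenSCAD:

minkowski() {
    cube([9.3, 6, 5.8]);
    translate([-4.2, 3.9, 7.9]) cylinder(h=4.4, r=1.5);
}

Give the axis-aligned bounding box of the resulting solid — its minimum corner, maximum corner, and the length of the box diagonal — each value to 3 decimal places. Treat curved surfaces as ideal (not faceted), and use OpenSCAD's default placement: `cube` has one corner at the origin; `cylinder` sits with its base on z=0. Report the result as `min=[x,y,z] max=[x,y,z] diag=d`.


min=[-5.700,2.400,7.900] max=[6.600,11.400,18.100] diag=18.339

A = translate([-4.2, 3.9, 7.9]) cylinder(h=4.4, r=1.5) → bbox [-5.7,2.4,7.9] .. [-2.7,5.4,12.3]
B = cube([9.3, 6, 5.8]) → bbox [0,0,0] .. [9.3,6,5.8]
lo = A.lo+B.lo = [-5.7+0, 2.4+0, 7.9+0] = [-5.700,2.400,7.900]
hi = A.hi+B.hi = [-2.7+9.3, 5.4+6, 12.3+5.8] = [6.600,11.400,18.100]
diag = √(12.3²+9²+10.2²) = √336.33 = 18.339


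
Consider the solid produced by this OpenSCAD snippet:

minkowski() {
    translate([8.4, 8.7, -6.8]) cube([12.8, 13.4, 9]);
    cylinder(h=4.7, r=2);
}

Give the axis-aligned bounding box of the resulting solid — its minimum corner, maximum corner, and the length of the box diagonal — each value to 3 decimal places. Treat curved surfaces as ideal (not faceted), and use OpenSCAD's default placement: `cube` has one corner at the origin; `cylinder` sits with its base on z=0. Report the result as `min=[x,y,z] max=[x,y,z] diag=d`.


min=[6.400,6.700,-6.800] max=[23.200,24.100,6.900] diag=27.797

A = translate([8.4, 8.7, -6.8]) cube([12.8, 13.4, 9]) → bbox [8.4,8.7,-6.8] .. [21.2,22.1,2.2]
B = cylinder(h=4.7, r=2) → bbox [-2,-2,0] .. [2,2,4.7]
lo = A.lo+B.lo = [8.4-2, 8.7-2, -6.8+0] = [6.400,6.700,-6.800]
hi = A.hi+B.hi = [21.2+2, 22.1+2, 2.2+4.7] = [23.200,24.100,6.900]
diag = √(16.8²+17.4²+13.7²) = √772.69 = 27.797


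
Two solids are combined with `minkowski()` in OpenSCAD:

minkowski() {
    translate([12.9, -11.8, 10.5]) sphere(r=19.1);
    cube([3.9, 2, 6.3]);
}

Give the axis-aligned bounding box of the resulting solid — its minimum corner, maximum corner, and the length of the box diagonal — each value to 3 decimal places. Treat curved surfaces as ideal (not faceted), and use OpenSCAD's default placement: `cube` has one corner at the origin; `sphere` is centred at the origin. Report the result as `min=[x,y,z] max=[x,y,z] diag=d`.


min=[-6.200,-30.900,-8.600] max=[35.900,9.300,35.900] diag=73.271

A = translate([12.9, -11.8, 10.5]) sphere(r=19.1) → bbox [-6.2,-30.9,-8.6] .. [32,7.3,29.6]
B = cube([3.9, 2, 6.3]) → bbox [0,0,0] .. [3.9,2,6.3]
lo = A.lo+B.lo = [-6.2+0, -30.9+0, -8.6+0] = [-6.200,-30.900,-8.600]
hi = A.hi+B.hi = [32+3.9, 7.3+2, 29.6+6.3] = [35.900,9.300,35.900]
diag = √(42.1²+40.2²+44.5²) = √5368.7 = 73.271


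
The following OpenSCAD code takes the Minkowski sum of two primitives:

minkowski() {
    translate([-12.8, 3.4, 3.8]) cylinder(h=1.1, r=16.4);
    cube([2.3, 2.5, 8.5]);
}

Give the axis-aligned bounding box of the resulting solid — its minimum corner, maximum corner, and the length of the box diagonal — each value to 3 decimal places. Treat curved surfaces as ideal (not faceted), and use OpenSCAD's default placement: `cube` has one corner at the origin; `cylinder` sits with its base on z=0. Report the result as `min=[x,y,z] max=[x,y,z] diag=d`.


A = translate([-12.8, 3.4, 3.8]) cylinder(h=1.1, r=16.4) → bbox [-29.2,-13,3.8] .. [3.6,19.8,4.9]
B = cube([2.3, 2.5, 8.5]) → bbox [0,0,0] .. [2.3,2.5,8.5]
lo = A.lo+B.lo = [-29.2+0, -13+0, 3.8+0] = [-29.200,-13.000,3.800]
hi = A.hi+B.hi = [3.6+2.3, 19.8+2.5, 4.9+8.5] = [5.900,22.300,13.400]
diag = √(35.1²+35.3²+9.6²) = √2570.26 = 50.698

min=[-29.200,-13.000,3.800] max=[5.900,22.300,13.400] diag=50.698


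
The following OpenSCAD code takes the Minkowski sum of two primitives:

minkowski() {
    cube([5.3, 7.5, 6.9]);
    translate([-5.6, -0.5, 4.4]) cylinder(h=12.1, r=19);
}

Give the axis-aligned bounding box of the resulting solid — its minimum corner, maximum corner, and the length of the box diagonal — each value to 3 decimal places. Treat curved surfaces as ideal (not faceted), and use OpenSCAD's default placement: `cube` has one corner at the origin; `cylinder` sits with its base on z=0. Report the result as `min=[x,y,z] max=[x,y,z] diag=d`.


min=[-24.600,-19.500,4.400] max=[18.700,26.000,23.400] diag=65.621

A = translate([-5.6, -0.5, 4.4]) cylinder(h=12.1, r=19) → bbox [-24.6,-19.5,4.4] .. [13.4,18.5,16.5]
B = cube([5.3, 7.5, 6.9]) → bbox [0,0,0] .. [5.3,7.5,6.9]
lo = A.lo+B.lo = [-24.6+0, -19.5+0, 4.4+0] = [-24.600,-19.500,4.400]
hi = A.hi+B.hi = [13.4+5.3, 18.5+7.5, 16.5+6.9] = [18.700,26.000,23.400]
diag = √(43.3²+45.5²+19²) = √4306.14 = 65.621


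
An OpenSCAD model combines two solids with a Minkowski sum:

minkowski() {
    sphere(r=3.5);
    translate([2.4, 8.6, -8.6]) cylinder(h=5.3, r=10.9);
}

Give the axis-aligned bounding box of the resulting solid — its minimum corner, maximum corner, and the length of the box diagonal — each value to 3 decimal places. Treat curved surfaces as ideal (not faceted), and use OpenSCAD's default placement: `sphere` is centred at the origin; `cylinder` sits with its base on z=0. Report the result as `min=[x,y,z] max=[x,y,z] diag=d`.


A = translate([2.4, 8.6, -8.6]) cylinder(h=5.3, r=10.9) → bbox [-8.5,-2.3,-8.6] .. [13.3,19.5,-3.3]
B = sphere(r=3.5) → bbox [-3.5,-3.5,-3.5] .. [3.5,3.5,3.5]
lo = A.lo+B.lo = [-8.5-3.5, -2.3-3.5, -8.6-3.5] = [-12.000,-5.800,-12.100]
hi = A.hi+B.hi = [13.3+3.5, 19.5+3.5, -3.3+3.5] = [16.800,23.000,0.200]
diag = √(28.8²+28.8²+12.3²) = √1810.17 = 42.546

min=[-12.000,-5.800,-12.100] max=[16.800,23.000,0.200] diag=42.546


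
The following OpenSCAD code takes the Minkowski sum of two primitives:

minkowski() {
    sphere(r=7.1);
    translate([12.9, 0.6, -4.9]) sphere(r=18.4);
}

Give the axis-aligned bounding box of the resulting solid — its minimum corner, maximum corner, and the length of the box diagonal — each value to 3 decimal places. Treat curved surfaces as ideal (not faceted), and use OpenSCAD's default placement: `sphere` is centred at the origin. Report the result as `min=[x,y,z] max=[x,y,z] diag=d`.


min=[-12.600,-24.900,-30.400] max=[38.400,26.100,20.600] diag=88.335

A = translate([12.9, 0.6, -4.9]) sphere(r=18.4) → bbox [-5.5,-17.8,-23.3] .. [31.3,19,13.5]
B = sphere(r=7.1) → bbox [-7.1,-7.1,-7.1] .. [7.1,7.1,7.1]
lo = A.lo+B.lo = [-5.5-7.1, -17.8-7.1, -23.3-7.1] = [-12.600,-24.900,-30.400]
hi = A.hi+B.hi = [31.3+7.1, 19+7.1, 13.5+7.1] = [38.400,26.100,20.600]
diag = √(51²+51²+51²) = √7803 = 88.335


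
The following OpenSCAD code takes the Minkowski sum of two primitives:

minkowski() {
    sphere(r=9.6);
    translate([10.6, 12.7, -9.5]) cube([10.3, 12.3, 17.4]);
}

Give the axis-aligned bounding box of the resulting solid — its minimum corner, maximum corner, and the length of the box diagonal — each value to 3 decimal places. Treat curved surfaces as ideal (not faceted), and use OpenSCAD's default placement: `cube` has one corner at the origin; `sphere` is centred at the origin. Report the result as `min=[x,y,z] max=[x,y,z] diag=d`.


min=[1.000,3.100,-19.100] max=[30.500,34.600,17.500] diag=56.587

A = translate([10.6, 12.7, -9.5]) cube([10.3, 12.3, 17.4]) → bbox [10.6,12.7,-9.5] .. [20.9,25,7.9]
B = sphere(r=9.6) → bbox [-9.6,-9.6,-9.6] .. [9.6,9.6,9.6]
lo = A.lo+B.lo = [10.6-9.6, 12.7-9.6, -9.5-9.6] = [1.000,3.100,-19.100]
hi = A.hi+B.hi = [20.9+9.6, 25+9.6, 7.9+9.6] = [30.500,34.600,17.500]
diag = √(29.5²+31.5²+36.6²) = √3202.06 = 56.587


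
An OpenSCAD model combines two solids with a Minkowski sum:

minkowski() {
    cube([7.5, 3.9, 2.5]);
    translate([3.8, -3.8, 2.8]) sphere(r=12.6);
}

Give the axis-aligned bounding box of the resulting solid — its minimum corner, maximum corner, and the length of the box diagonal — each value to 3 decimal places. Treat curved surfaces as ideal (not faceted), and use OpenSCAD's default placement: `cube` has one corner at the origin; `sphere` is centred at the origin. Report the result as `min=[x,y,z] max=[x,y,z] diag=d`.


A = translate([3.8, -3.8, 2.8]) sphere(r=12.6) → bbox [-8.8,-16.4,-9.8] .. [16.4,8.8,15.4]
B = cube([7.5, 3.9, 2.5]) → bbox [0,0,0] .. [7.5,3.9,2.5]
lo = A.lo+B.lo = [-8.8+0, -16.4+0, -9.8+0] = [-8.800,-16.400,-9.800]
hi = A.hi+B.hi = [16.4+7.5, 8.8+3.9, 15.4+2.5] = [23.900,12.700,17.900]
diag = √(32.7²+29.1²+27.7²) = √2683.39 = 51.801

min=[-8.800,-16.400,-9.800] max=[23.900,12.700,17.900] diag=51.801


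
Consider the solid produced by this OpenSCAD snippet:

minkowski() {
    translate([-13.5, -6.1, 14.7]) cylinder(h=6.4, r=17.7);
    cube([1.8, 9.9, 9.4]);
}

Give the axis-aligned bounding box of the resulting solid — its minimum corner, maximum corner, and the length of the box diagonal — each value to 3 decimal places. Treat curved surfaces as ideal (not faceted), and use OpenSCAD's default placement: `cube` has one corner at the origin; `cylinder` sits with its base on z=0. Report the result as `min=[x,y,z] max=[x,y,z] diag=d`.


A = translate([-13.5, -6.1, 14.7]) cylinder(h=6.4, r=17.7) → bbox [-31.2,-23.8,14.7] .. [4.2,11.6,21.1]
B = cube([1.8, 9.9, 9.4]) → bbox [0,0,0] .. [1.8,9.9,9.4]
lo = A.lo+B.lo = [-31.2+0, -23.8+0, 14.7+0] = [-31.200,-23.800,14.700]
hi = A.hi+B.hi = [4.2+1.8, 11.6+9.9, 21.1+9.4] = [6.000,21.500,30.500]
diag = √(37.2²+45.3²+15.8²) = √3685.57 = 60.709

min=[-31.200,-23.800,14.700] max=[6.000,21.500,30.500] diag=60.709


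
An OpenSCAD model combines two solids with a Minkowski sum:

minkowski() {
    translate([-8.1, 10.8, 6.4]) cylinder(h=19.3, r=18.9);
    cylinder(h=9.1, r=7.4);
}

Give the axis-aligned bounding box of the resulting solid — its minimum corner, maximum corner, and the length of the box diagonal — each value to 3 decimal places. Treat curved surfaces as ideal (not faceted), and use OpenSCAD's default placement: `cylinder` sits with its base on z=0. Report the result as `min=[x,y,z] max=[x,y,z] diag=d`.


min=[-34.400,-15.500,6.400] max=[18.200,37.100,34.800] diag=79.625

A = translate([-8.1, 10.8, 6.4]) cylinder(h=19.3, r=18.9) → bbox [-27,-8.1,6.4] .. [10.8,29.7,25.7]
B = cylinder(h=9.1, r=7.4) → bbox [-7.4,-7.4,0] .. [7.4,7.4,9.1]
lo = A.lo+B.lo = [-27-7.4, -8.1-7.4, 6.4+0] = [-34.400,-15.500,6.400]
hi = A.hi+B.hi = [10.8+7.4, 29.7+7.4, 25.7+9.1] = [18.200,37.100,34.800]
diag = √(52.6²+52.6²+28.4²) = √6340.08 = 79.625


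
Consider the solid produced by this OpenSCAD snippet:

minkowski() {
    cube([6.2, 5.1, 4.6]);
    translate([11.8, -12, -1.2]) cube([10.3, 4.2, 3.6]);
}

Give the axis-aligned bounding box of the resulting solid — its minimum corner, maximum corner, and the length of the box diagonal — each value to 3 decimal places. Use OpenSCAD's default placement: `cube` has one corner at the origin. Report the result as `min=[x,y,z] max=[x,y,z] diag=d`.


A = translate([11.8, -12, -1.2]) cube([10.3, 4.2, 3.6]) → bbox [11.8,-12,-1.2] .. [22.1,-7.8,2.4]
B = cube([6.2, 5.1, 4.6]) → bbox [0,0,0] .. [6.2,5.1,4.6]
lo = A.lo+B.lo = [11.8+0, -12+0, -1.2+0] = [11.800,-12.000,-1.200]
hi = A.hi+B.hi = [22.1+6.2, -7.8+5.1, 2.4+4.6] = [28.300,-2.700,7.000]
diag = √(16.5²+9.3²+8.2²) = √425.98 = 20.639

min=[11.800,-12.000,-1.200] max=[28.300,-2.700,7.000] diag=20.639


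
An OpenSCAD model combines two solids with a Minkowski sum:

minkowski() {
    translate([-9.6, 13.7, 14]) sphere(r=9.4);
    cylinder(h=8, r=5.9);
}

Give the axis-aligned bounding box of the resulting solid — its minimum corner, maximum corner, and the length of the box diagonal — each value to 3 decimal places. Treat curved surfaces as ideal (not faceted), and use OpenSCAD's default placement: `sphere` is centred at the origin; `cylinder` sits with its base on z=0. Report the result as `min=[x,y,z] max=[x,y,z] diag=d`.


min=[-24.900,-1.600,4.600] max=[5.700,29.000,31.400] diag=50.901

A = translate([-9.6, 13.7, 14]) sphere(r=9.4) → bbox [-19,4.3,4.6] .. [-0.2,23.1,23.4]
B = cylinder(h=8, r=5.9) → bbox [-5.9,-5.9,0] .. [5.9,5.9,8]
lo = A.lo+B.lo = [-19-5.9, 4.3-5.9, 4.6+0] = [-24.900,-1.600,4.600]
hi = A.hi+B.hi = [-0.2+5.9, 23.1+5.9, 23.4+8] = [5.700,29.000,31.400]
diag = √(30.6²+30.6²+26.8²) = √2590.96 = 50.901


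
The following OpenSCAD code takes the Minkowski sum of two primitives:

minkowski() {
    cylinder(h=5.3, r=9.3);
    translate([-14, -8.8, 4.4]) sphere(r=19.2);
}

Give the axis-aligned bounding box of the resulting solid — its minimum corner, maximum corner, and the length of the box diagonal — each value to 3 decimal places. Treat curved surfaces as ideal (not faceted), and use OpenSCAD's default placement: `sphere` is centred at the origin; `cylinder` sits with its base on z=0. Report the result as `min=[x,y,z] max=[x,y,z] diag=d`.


min=[-42.500,-37.300,-14.800] max=[14.500,19.700,28.900] diag=91.693

A = translate([-14, -8.8, 4.4]) sphere(r=19.2) → bbox [-33.2,-28,-14.8] .. [5.2,10.4,23.6]
B = cylinder(h=5.3, r=9.3) → bbox [-9.3,-9.3,0] .. [9.3,9.3,5.3]
lo = A.lo+B.lo = [-33.2-9.3, -28-9.3, -14.8+0] = [-42.500,-37.300,-14.800]
hi = A.hi+B.hi = [5.2+9.3, 10.4+9.3, 23.6+5.3] = [14.500,19.700,28.900]
diag = √(57²+57²+43.7²) = √8407.69 = 91.693


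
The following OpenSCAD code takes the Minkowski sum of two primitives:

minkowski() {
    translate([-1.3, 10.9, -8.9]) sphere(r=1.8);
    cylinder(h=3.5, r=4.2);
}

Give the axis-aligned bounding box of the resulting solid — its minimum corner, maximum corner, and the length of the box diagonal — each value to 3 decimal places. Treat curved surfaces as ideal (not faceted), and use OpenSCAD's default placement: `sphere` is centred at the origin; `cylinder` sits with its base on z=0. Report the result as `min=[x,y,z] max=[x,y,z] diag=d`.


min=[-7.300,4.900,-10.700] max=[4.700,16.900,-3.600] diag=18.396

A = translate([-1.3, 10.9, -8.9]) sphere(r=1.8) → bbox [-3.1,9.1,-10.7] .. [0.5,12.7,-7.1]
B = cylinder(h=3.5, r=4.2) → bbox [-4.2,-4.2,0] .. [4.2,4.2,3.5]
lo = A.lo+B.lo = [-3.1-4.2, 9.1-4.2, -10.7+0] = [-7.300,4.900,-10.700]
hi = A.hi+B.hi = [0.5+4.2, 12.7+4.2, -7.1+3.5] = [4.700,16.900,-3.600]
diag = √(12²+12²+7.1²) = √338.41 = 18.396


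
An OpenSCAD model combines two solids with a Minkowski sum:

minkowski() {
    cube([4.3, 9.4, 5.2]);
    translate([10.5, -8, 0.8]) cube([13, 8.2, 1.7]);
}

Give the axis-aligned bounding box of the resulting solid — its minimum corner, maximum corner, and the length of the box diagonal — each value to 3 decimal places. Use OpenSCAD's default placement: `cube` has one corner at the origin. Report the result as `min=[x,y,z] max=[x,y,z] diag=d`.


A = translate([10.5, -8, 0.8]) cube([13, 8.2, 1.7]) → bbox [10.5,-8,0.8] .. [23.5,0.2,2.5]
B = cube([4.3, 9.4, 5.2]) → bbox [0,0,0] .. [4.3,9.4,5.2]
lo = A.lo+B.lo = [10.5+0, -8+0, 0.8+0] = [10.500,-8.000,0.800]
hi = A.hi+B.hi = [23.5+4.3, 0.2+9.4, 2.5+5.2] = [27.800,9.600,7.700]
diag = √(17.3²+17.6²+6.9²) = √656.66 = 25.625

min=[10.500,-8.000,0.800] max=[27.800,9.600,7.700] diag=25.625


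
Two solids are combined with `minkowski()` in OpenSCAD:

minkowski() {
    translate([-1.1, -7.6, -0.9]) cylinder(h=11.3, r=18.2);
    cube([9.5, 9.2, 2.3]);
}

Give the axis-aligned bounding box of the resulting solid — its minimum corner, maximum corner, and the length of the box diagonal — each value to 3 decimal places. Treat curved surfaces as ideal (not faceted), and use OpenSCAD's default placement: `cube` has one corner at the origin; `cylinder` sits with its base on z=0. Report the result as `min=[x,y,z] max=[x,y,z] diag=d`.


min=[-19.300,-25.800,-0.900] max=[26.600,19.800,12.700] diag=66.115

A = translate([-1.1, -7.6, -0.9]) cylinder(h=11.3, r=18.2) → bbox [-19.3,-25.8,-0.9] .. [17.1,10.6,10.4]
B = cube([9.5, 9.2, 2.3]) → bbox [0,0,0] .. [9.5,9.2,2.3]
lo = A.lo+B.lo = [-19.3+0, -25.8+0, -0.9+0] = [-19.300,-25.800,-0.900]
hi = A.hi+B.hi = [17.1+9.5, 10.6+9.2, 10.4+2.3] = [26.600,19.800,12.700]
diag = √(45.9²+45.6²+13.6²) = √4371.13 = 66.115


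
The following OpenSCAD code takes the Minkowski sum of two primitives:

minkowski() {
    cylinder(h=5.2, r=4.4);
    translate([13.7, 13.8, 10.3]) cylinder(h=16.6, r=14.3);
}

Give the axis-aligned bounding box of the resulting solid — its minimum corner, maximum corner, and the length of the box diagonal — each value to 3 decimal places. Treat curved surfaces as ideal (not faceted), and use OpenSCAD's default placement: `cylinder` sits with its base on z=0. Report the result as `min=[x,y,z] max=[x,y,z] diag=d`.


min=[-5.000,-4.900,10.300] max=[32.400,32.500,32.100] diag=57.208

A = translate([13.7, 13.8, 10.3]) cylinder(h=16.6, r=14.3) → bbox [-0.6,-0.5,10.3] .. [28,28.1,26.9]
B = cylinder(h=5.2, r=4.4) → bbox [-4.4,-4.4,0] .. [4.4,4.4,5.2]
lo = A.lo+B.lo = [-0.6-4.4, -0.5-4.4, 10.3+0] = [-5.000,-4.900,10.300]
hi = A.hi+B.hi = [28+4.4, 28.1+4.4, 26.9+5.2] = [32.400,32.500,32.100]
diag = √(37.4²+37.4²+21.8²) = √3272.76 = 57.208


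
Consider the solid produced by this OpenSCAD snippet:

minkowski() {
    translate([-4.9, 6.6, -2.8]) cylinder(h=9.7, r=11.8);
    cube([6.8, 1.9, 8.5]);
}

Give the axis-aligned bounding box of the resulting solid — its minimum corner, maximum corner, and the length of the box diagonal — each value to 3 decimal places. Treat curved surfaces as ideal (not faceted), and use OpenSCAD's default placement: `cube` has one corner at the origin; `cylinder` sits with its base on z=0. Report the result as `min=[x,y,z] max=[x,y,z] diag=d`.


min=[-16.700,-5.200,-2.800] max=[13.700,20.300,15.400] diag=43.654

A = translate([-4.9, 6.6, -2.8]) cylinder(h=9.7, r=11.8) → bbox [-16.7,-5.2,-2.8] .. [6.9,18.4,6.9]
B = cube([6.8, 1.9, 8.5]) → bbox [0,0,0] .. [6.8,1.9,8.5]
lo = A.lo+B.lo = [-16.7+0, -5.2+0, -2.8+0] = [-16.700,-5.200,-2.800]
hi = A.hi+B.hi = [6.9+6.8, 18.4+1.9, 6.9+8.5] = [13.700,20.300,15.400]
diag = √(30.4²+25.5²+18.2²) = √1905.65 = 43.654


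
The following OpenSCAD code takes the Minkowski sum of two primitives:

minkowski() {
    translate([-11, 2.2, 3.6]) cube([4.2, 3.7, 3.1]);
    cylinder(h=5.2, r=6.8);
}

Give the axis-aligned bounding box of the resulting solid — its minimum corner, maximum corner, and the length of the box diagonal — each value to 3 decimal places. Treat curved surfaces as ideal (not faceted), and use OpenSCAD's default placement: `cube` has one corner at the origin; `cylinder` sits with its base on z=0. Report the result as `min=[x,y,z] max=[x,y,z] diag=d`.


min=[-17.800,-4.600,3.600] max=[0.000,12.700,11.900] diag=26.173

A = translate([-11, 2.2, 3.6]) cube([4.2, 3.7, 3.1]) → bbox [-11,2.2,3.6] .. [-6.8,5.9,6.7]
B = cylinder(h=5.2, r=6.8) → bbox [-6.8,-6.8,0] .. [6.8,6.8,5.2]
lo = A.lo+B.lo = [-11-6.8, 2.2-6.8, 3.6+0] = [-17.800,-4.600,3.600]
hi = A.hi+B.hi = [-6.8+6.8, 5.9+6.8, 6.7+5.2] = [0.000,12.700,11.900]
diag = √(17.8²+17.3²+8.3²) = √685.02 = 26.173


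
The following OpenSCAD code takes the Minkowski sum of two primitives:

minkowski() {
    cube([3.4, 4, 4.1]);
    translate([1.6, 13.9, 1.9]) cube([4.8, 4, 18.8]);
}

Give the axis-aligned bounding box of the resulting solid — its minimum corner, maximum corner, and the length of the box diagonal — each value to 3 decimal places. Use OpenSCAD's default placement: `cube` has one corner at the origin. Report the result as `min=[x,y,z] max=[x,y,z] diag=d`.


A = translate([1.6, 13.9, 1.9]) cube([4.8, 4, 18.8]) → bbox [1.6,13.9,1.9] .. [6.4,17.9,20.7]
B = cube([3.4, 4, 4.1]) → bbox [0,0,0] .. [3.4,4,4.1]
lo = A.lo+B.lo = [1.6+0, 13.9+0, 1.9+0] = [1.600,13.900,1.900]
hi = A.hi+B.hi = [6.4+3.4, 17.9+4, 20.7+4.1] = [9.800,21.900,24.800]
diag = √(8.2²+8²+22.9²) = √655.65 = 25.606

min=[1.600,13.900,1.900] max=[9.800,21.900,24.800] diag=25.606


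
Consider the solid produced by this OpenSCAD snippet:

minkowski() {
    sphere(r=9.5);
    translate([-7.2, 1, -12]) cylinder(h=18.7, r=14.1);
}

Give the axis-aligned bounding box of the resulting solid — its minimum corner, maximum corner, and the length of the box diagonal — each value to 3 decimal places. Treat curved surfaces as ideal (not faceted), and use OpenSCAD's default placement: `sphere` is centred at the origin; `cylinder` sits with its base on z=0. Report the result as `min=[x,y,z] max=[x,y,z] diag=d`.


min=[-30.800,-22.600,-21.500] max=[16.400,24.600,16.200] diag=76.661

A = translate([-7.2, 1, -12]) cylinder(h=18.7, r=14.1) → bbox [-21.3,-13.1,-12] .. [6.9,15.1,6.7]
B = sphere(r=9.5) → bbox [-9.5,-9.5,-9.5] .. [9.5,9.5,9.5]
lo = A.lo+B.lo = [-21.3-9.5, -13.1-9.5, -12-9.5] = [-30.800,-22.600,-21.500]
hi = A.hi+B.hi = [6.9+9.5, 15.1+9.5, 6.7+9.5] = [16.400,24.600,16.200]
diag = √(47.2²+47.2²+37.7²) = √5876.97 = 76.661


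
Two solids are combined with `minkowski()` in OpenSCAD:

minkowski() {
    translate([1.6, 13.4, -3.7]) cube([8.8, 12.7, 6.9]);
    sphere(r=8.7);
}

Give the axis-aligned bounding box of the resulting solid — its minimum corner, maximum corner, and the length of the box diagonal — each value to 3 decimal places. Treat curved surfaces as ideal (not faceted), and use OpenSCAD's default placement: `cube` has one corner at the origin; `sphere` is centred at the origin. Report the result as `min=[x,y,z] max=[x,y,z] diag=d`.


min=[-7.100,4.700,-12.400] max=[19.100,34.800,11.900] diag=46.722

A = translate([1.6, 13.4, -3.7]) cube([8.8, 12.7, 6.9]) → bbox [1.6,13.4,-3.7] .. [10.4,26.1,3.2]
B = sphere(r=8.7) → bbox [-8.7,-8.7,-8.7] .. [8.7,8.7,8.7]
lo = A.lo+B.lo = [1.6-8.7, 13.4-8.7, -3.7-8.7] = [-7.100,4.700,-12.400]
hi = A.hi+B.hi = [10.4+8.7, 26.1+8.7, 3.2+8.7] = [19.100,34.800,11.900]
diag = √(26.2²+30.1²+24.3²) = √2182.94 = 46.722
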